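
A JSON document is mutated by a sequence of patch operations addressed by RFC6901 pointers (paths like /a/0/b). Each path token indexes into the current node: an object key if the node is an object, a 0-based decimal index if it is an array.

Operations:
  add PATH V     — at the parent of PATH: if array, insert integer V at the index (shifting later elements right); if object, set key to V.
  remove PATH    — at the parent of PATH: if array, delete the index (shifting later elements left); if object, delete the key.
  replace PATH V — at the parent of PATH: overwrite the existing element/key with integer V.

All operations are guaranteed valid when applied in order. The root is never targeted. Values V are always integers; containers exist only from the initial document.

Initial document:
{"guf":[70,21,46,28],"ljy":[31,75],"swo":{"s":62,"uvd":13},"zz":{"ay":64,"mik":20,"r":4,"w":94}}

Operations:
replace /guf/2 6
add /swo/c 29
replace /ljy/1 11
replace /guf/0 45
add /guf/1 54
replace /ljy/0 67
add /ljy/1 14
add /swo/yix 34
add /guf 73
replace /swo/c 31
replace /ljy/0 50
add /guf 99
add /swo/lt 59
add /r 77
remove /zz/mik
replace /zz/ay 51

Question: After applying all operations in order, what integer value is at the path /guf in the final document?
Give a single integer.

After op 1 (replace /guf/2 6): {"guf":[70,21,6,28],"ljy":[31,75],"swo":{"s":62,"uvd":13},"zz":{"ay":64,"mik":20,"r":4,"w":94}}
After op 2 (add /swo/c 29): {"guf":[70,21,6,28],"ljy":[31,75],"swo":{"c":29,"s":62,"uvd":13},"zz":{"ay":64,"mik":20,"r":4,"w":94}}
After op 3 (replace /ljy/1 11): {"guf":[70,21,6,28],"ljy":[31,11],"swo":{"c":29,"s":62,"uvd":13},"zz":{"ay":64,"mik":20,"r":4,"w":94}}
After op 4 (replace /guf/0 45): {"guf":[45,21,6,28],"ljy":[31,11],"swo":{"c":29,"s":62,"uvd":13},"zz":{"ay":64,"mik":20,"r":4,"w":94}}
After op 5 (add /guf/1 54): {"guf":[45,54,21,6,28],"ljy":[31,11],"swo":{"c":29,"s":62,"uvd":13},"zz":{"ay":64,"mik":20,"r":4,"w":94}}
After op 6 (replace /ljy/0 67): {"guf":[45,54,21,6,28],"ljy":[67,11],"swo":{"c":29,"s":62,"uvd":13},"zz":{"ay":64,"mik":20,"r":4,"w":94}}
After op 7 (add /ljy/1 14): {"guf":[45,54,21,6,28],"ljy":[67,14,11],"swo":{"c":29,"s":62,"uvd":13},"zz":{"ay":64,"mik":20,"r":4,"w":94}}
After op 8 (add /swo/yix 34): {"guf":[45,54,21,6,28],"ljy":[67,14,11],"swo":{"c":29,"s":62,"uvd":13,"yix":34},"zz":{"ay":64,"mik":20,"r":4,"w":94}}
After op 9 (add /guf 73): {"guf":73,"ljy":[67,14,11],"swo":{"c":29,"s":62,"uvd":13,"yix":34},"zz":{"ay":64,"mik":20,"r":4,"w":94}}
After op 10 (replace /swo/c 31): {"guf":73,"ljy":[67,14,11],"swo":{"c":31,"s":62,"uvd":13,"yix":34},"zz":{"ay":64,"mik":20,"r":4,"w":94}}
After op 11 (replace /ljy/0 50): {"guf":73,"ljy":[50,14,11],"swo":{"c":31,"s":62,"uvd":13,"yix":34},"zz":{"ay":64,"mik":20,"r":4,"w":94}}
After op 12 (add /guf 99): {"guf":99,"ljy":[50,14,11],"swo":{"c":31,"s":62,"uvd":13,"yix":34},"zz":{"ay":64,"mik":20,"r":4,"w":94}}
After op 13 (add /swo/lt 59): {"guf":99,"ljy":[50,14,11],"swo":{"c":31,"lt":59,"s":62,"uvd":13,"yix":34},"zz":{"ay":64,"mik":20,"r":4,"w":94}}
After op 14 (add /r 77): {"guf":99,"ljy":[50,14,11],"r":77,"swo":{"c":31,"lt":59,"s":62,"uvd":13,"yix":34},"zz":{"ay":64,"mik":20,"r":4,"w":94}}
After op 15 (remove /zz/mik): {"guf":99,"ljy":[50,14,11],"r":77,"swo":{"c":31,"lt":59,"s":62,"uvd":13,"yix":34},"zz":{"ay":64,"r":4,"w":94}}
After op 16 (replace /zz/ay 51): {"guf":99,"ljy":[50,14,11],"r":77,"swo":{"c":31,"lt":59,"s":62,"uvd":13,"yix":34},"zz":{"ay":51,"r":4,"w":94}}
Value at /guf: 99

Answer: 99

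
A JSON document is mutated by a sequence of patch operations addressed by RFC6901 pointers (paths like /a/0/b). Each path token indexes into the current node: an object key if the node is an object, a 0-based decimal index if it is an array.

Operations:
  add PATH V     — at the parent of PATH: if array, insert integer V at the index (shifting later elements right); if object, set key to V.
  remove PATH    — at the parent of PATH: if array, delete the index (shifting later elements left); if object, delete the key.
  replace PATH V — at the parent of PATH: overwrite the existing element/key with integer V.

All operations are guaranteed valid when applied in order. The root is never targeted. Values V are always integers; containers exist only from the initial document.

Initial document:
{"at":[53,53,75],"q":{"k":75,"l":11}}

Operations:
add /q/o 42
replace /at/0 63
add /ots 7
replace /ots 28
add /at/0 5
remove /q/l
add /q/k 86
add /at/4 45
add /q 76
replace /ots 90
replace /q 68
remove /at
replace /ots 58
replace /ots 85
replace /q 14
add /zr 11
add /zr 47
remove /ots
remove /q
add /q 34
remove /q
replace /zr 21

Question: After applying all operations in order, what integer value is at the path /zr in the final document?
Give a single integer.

After op 1 (add /q/o 42): {"at":[53,53,75],"q":{"k":75,"l":11,"o":42}}
After op 2 (replace /at/0 63): {"at":[63,53,75],"q":{"k":75,"l":11,"o":42}}
After op 3 (add /ots 7): {"at":[63,53,75],"ots":7,"q":{"k":75,"l":11,"o":42}}
After op 4 (replace /ots 28): {"at":[63,53,75],"ots":28,"q":{"k":75,"l":11,"o":42}}
After op 5 (add /at/0 5): {"at":[5,63,53,75],"ots":28,"q":{"k":75,"l":11,"o":42}}
After op 6 (remove /q/l): {"at":[5,63,53,75],"ots":28,"q":{"k":75,"o":42}}
After op 7 (add /q/k 86): {"at":[5,63,53,75],"ots":28,"q":{"k":86,"o":42}}
After op 8 (add /at/4 45): {"at":[5,63,53,75,45],"ots":28,"q":{"k":86,"o":42}}
After op 9 (add /q 76): {"at":[5,63,53,75,45],"ots":28,"q":76}
After op 10 (replace /ots 90): {"at":[5,63,53,75,45],"ots":90,"q":76}
After op 11 (replace /q 68): {"at":[5,63,53,75,45],"ots":90,"q":68}
After op 12 (remove /at): {"ots":90,"q":68}
After op 13 (replace /ots 58): {"ots":58,"q":68}
After op 14 (replace /ots 85): {"ots":85,"q":68}
After op 15 (replace /q 14): {"ots":85,"q":14}
After op 16 (add /zr 11): {"ots":85,"q":14,"zr":11}
After op 17 (add /zr 47): {"ots":85,"q":14,"zr":47}
After op 18 (remove /ots): {"q":14,"zr":47}
After op 19 (remove /q): {"zr":47}
After op 20 (add /q 34): {"q":34,"zr":47}
After op 21 (remove /q): {"zr":47}
After op 22 (replace /zr 21): {"zr":21}
Value at /zr: 21

Answer: 21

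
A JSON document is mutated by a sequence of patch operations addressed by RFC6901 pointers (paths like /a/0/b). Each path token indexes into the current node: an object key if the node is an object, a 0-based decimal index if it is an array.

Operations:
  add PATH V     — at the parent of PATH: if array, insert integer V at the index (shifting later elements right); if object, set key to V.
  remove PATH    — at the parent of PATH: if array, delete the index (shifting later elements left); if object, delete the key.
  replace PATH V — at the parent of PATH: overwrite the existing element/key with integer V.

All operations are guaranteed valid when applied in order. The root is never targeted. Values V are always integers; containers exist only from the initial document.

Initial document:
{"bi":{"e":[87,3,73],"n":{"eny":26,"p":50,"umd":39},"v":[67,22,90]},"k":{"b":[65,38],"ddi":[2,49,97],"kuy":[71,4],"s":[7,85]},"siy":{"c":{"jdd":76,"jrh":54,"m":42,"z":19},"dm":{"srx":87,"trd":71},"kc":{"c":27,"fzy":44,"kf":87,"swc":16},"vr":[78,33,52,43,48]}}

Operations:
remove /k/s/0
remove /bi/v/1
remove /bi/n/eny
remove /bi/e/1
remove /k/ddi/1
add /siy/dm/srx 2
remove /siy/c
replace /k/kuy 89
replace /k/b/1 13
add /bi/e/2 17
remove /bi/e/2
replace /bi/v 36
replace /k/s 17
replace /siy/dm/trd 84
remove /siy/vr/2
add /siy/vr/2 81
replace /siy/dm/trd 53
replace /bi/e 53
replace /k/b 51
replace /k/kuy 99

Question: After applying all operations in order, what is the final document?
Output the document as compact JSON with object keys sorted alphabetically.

After op 1 (remove /k/s/0): {"bi":{"e":[87,3,73],"n":{"eny":26,"p":50,"umd":39},"v":[67,22,90]},"k":{"b":[65,38],"ddi":[2,49,97],"kuy":[71,4],"s":[85]},"siy":{"c":{"jdd":76,"jrh":54,"m":42,"z":19},"dm":{"srx":87,"trd":71},"kc":{"c":27,"fzy":44,"kf":87,"swc":16},"vr":[78,33,52,43,48]}}
After op 2 (remove /bi/v/1): {"bi":{"e":[87,3,73],"n":{"eny":26,"p":50,"umd":39},"v":[67,90]},"k":{"b":[65,38],"ddi":[2,49,97],"kuy":[71,4],"s":[85]},"siy":{"c":{"jdd":76,"jrh":54,"m":42,"z":19},"dm":{"srx":87,"trd":71},"kc":{"c":27,"fzy":44,"kf":87,"swc":16},"vr":[78,33,52,43,48]}}
After op 3 (remove /bi/n/eny): {"bi":{"e":[87,3,73],"n":{"p":50,"umd":39},"v":[67,90]},"k":{"b":[65,38],"ddi":[2,49,97],"kuy":[71,4],"s":[85]},"siy":{"c":{"jdd":76,"jrh":54,"m":42,"z":19},"dm":{"srx":87,"trd":71},"kc":{"c":27,"fzy":44,"kf":87,"swc":16},"vr":[78,33,52,43,48]}}
After op 4 (remove /bi/e/1): {"bi":{"e":[87,73],"n":{"p":50,"umd":39},"v":[67,90]},"k":{"b":[65,38],"ddi":[2,49,97],"kuy":[71,4],"s":[85]},"siy":{"c":{"jdd":76,"jrh":54,"m":42,"z":19},"dm":{"srx":87,"trd":71},"kc":{"c":27,"fzy":44,"kf":87,"swc":16},"vr":[78,33,52,43,48]}}
After op 5 (remove /k/ddi/1): {"bi":{"e":[87,73],"n":{"p":50,"umd":39},"v":[67,90]},"k":{"b":[65,38],"ddi":[2,97],"kuy":[71,4],"s":[85]},"siy":{"c":{"jdd":76,"jrh":54,"m":42,"z":19},"dm":{"srx":87,"trd":71},"kc":{"c":27,"fzy":44,"kf":87,"swc":16},"vr":[78,33,52,43,48]}}
After op 6 (add /siy/dm/srx 2): {"bi":{"e":[87,73],"n":{"p":50,"umd":39},"v":[67,90]},"k":{"b":[65,38],"ddi":[2,97],"kuy":[71,4],"s":[85]},"siy":{"c":{"jdd":76,"jrh":54,"m":42,"z":19},"dm":{"srx":2,"trd":71},"kc":{"c":27,"fzy":44,"kf":87,"swc":16},"vr":[78,33,52,43,48]}}
After op 7 (remove /siy/c): {"bi":{"e":[87,73],"n":{"p":50,"umd":39},"v":[67,90]},"k":{"b":[65,38],"ddi":[2,97],"kuy":[71,4],"s":[85]},"siy":{"dm":{"srx":2,"trd":71},"kc":{"c":27,"fzy":44,"kf":87,"swc":16},"vr":[78,33,52,43,48]}}
After op 8 (replace /k/kuy 89): {"bi":{"e":[87,73],"n":{"p":50,"umd":39},"v":[67,90]},"k":{"b":[65,38],"ddi":[2,97],"kuy":89,"s":[85]},"siy":{"dm":{"srx":2,"trd":71},"kc":{"c":27,"fzy":44,"kf":87,"swc":16},"vr":[78,33,52,43,48]}}
After op 9 (replace /k/b/1 13): {"bi":{"e":[87,73],"n":{"p":50,"umd":39},"v":[67,90]},"k":{"b":[65,13],"ddi":[2,97],"kuy":89,"s":[85]},"siy":{"dm":{"srx":2,"trd":71},"kc":{"c":27,"fzy":44,"kf":87,"swc":16},"vr":[78,33,52,43,48]}}
After op 10 (add /bi/e/2 17): {"bi":{"e":[87,73,17],"n":{"p":50,"umd":39},"v":[67,90]},"k":{"b":[65,13],"ddi":[2,97],"kuy":89,"s":[85]},"siy":{"dm":{"srx":2,"trd":71},"kc":{"c":27,"fzy":44,"kf":87,"swc":16},"vr":[78,33,52,43,48]}}
After op 11 (remove /bi/e/2): {"bi":{"e":[87,73],"n":{"p":50,"umd":39},"v":[67,90]},"k":{"b":[65,13],"ddi":[2,97],"kuy":89,"s":[85]},"siy":{"dm":{"srx":2,"trd":71},"kc":{"c":27,"fzy":44,"kf":87,"swc":16},"vr":[78,33,52,43,48]}}
After op 12 (replace /bi/v 36): {"bi":{"e":[87,73],"n":{"p":50,"umd":39},"v":36},"k":{"b":[65,13],"ddi":[2,97],"kuy":89,"s":[85]},"siy":{"dm":{"srx":2,"trd":71},"kc":{"c":27,"fzy":44,"kf":87,"swc":16},"vr":[78,33,52,43,48]}}
After op 13 (replace /k/s 17): {"bi":{"e":[87,73],"n":{"p":50,"umd":39},"v":36},"k":{"b":[65,13],"ddi":[2,97],"kuy":89,"s":17},"siy":{"dm":{"srx":2,"trd":71},"kc":{"c":27,"fzy":44,"kf":87,"swc":16},"vr":[78,33,52,43,48]}}
After op 14 (replace /siy/dm/trd 84): {"bi":{"e":[87,73],"n":{"p":50,"umd":39},"v":36},"k":{"b":[65,13],"ddi":[2,97],"kuy":89,"s":17},"siy":{"dm":{"srx":2,"trd":84},"kc":{"c":27,"fzy":44,"kf":87,"swc":16},"vr":[78,33,52,43,48]}}
After op 15 (remove /siy/vr/2): {"bi":{"e":[87,73],"n":{"p":50,"umd":39},"v":36},"k":{"b":[65,13],"ddi":[2,97],"kuy":89,"s":17},"siy":{"dm":{"srx":2,"trd":84},"kc":{"c":27,"fzy":44,"kf":87,"swc":16},"vr":[78,33,43,48]}}
After op 16 (add /siy/vr/2 81): {"bi":{"e":[87,73],"n":{"p":50,"umd":39},"v":36},"k":{"b":[65,13],"ddi":[2,97],"kuy":89,"s":17},"siy":{"dm":{"srx":2,"trd":84},"kc":{"c":27,"fzy":44,"kf":87,"swc":16},"vr":[78,33,81,43,48]}}
After op 17 (replace /siy/dm/trd 53): {"bi":{"e":[87,73],"n":{"p":50,"umd":39},"v":36},"k":{"b":[65,13],"ddi":[2,97],"kuy":89,"s":17},"siy":{"dm":{"srx":2,"trd":53},"kc":{"c":27,"fzy":44,"kf":87,"swc":16},"vr":[78,33,81,43,48]}}
After op 18 (replace /bi/e 53): {"bi":{"e":53,"n":{"p":50,"umd":39},"v":36},"k":{"b":[65,13],"ddi":[2,97],"kuy":89,"s":17},"siy":{"dm":{"srx":2,"trd":53},"kc":{"c":27,"fzy":44,"kf":87,"swc":16},"vr":[78,33,81,43,48]}}
After op 19 (replace /k/b 51): {"bi":{"e":53,"n":{"p":50,"umd":39},"v":36},"k":{"b":51,"ddi":[2,97],"kuy":89,"s":17},"siy":{"dm":{"srx":2,"trd":53},"kc":{"c":27,"fzy":44,"kf":87,"swc":16},"vr":[78,33,81,43,48]}}
After op 20 (replace /k/kuy 99): {"bi":{"e":53,"n":{"p":50,"umd":39},"v":36},"k":{"b":51,"ddi":[2,97],"kuy":99,"s":17},"siy":{"dm":{"srx":2,"trd":53},"kc":{"c":27,"fzy":44,"kf":87,"swc":16},"vr":[78,33,81,43,48]}}

Answer: {"bi":{"e":53,"n":{"p":50,"umd":39},"v":36},"k":{"b":51,"ddi":[2,97],"kuy":99,"s":17},"siy":{"dm":{"srx":2,"trd":53},"kc":{"c":27,"fzy":44,"kf":87,"swc":16},"vr":[78,33,81,43,48]}}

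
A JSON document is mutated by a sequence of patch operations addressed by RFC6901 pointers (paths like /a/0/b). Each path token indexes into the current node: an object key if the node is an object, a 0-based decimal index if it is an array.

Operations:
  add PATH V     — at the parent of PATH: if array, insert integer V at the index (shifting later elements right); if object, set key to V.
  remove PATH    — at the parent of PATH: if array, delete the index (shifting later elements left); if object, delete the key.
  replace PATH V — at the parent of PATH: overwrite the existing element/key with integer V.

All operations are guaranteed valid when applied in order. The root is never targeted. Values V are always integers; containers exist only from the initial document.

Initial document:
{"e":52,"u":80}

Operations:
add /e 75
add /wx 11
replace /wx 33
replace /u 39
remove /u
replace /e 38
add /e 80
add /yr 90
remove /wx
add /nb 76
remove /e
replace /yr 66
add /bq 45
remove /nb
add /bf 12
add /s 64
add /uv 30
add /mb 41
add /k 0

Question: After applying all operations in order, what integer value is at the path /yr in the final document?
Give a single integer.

Answer: 66

Derivation:
After op 1 (add /e 75): {"e":75,"u":80}
After op 2 (add /wx 11): {"e":75,"u":80,"wx":11}
After op 3 (replace /wx 33): {"e":75,"u":80,"wx":33}
After op 4 (replace /u 39): {"e":75,"u":39,"wx":33}
After op 5 (remove /u): {"e":75,"wx":33}
After op 6 (replace /e 38): {"e":38,"wx":33}
After op 7 (add /e 80): {"e":80,"wx":33}
After op 8 (add /yr 90): {"e":80,"wx":33,"yr":90}
After op 9 (remove /wx): {"e":80,"yr":90}
After op 10 (add /nb 76): {"e":80,"nb":76,"yr":90}
After op 11 (remove /e): {"nb":76,"yr":90}
After op 12 (replace /yr 66): {"nb":76,"yr":66}
After op 13 (add /bq 45): {"bq":45,"nb":76,"yr":66}
After op 14 (remove /nb): {"bq":45,"yr":66}
After op 15 (add /bf 12): {"bf":12,"bq":45,"yr":66}
After op 16 (add /s 64): {"bf":12,"bq":45,"s":64,"yr":66}
After op 17 (add /uv 30): {"bf":12,"bq":45,"s":64,"uv":30,"yr":66}
After op 18 (add /mb 41): {"bf":12,"bq":45,"mb":41,"s":64,"uv":30,"yr":66}
After op 19 (add /k 0): {"bf":12,"bq":45,"k":0,"mb":41,"s":64,"uv":30,"yr":66}
Value at /yr: 66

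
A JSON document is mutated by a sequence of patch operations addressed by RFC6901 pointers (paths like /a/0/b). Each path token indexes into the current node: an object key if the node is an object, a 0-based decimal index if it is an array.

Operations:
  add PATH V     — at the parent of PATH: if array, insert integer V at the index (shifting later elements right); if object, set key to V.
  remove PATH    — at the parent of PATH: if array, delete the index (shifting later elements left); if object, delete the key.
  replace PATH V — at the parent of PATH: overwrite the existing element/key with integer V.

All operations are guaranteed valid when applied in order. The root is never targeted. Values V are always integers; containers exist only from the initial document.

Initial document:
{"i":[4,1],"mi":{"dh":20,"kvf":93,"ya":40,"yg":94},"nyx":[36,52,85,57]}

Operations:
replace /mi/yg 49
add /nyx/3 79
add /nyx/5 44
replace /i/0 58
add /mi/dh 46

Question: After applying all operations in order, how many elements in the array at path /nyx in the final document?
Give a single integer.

Answer: 6

Derivation:
After op 1 (replace /mi/yg 49): {"i":[4,1],"mi":{"dh":20,"kvf":93,"ya":40,"yg":49},"nyx":[36,52,85,57]}
After op 2 (add /nyx/3 79): {"i":[4,1],"mi":{"dh":20,"kvf":93,"ya":40,"yg":49},"nyx":[36,52,85,79,57]}
After op 3 (add /nyx/5 44): {"i":[4,1],"mi":{"dh":20,"kvf":93,"ya":40,"yg":49},"nyx":[36,52,85,79,57,44]}
After op 4 (replace /i/0 58): {"i":[58,1],"mi":{"dh":20,"kvf":93,"ya":40,"yg":49},"nyx":[36,52,85,79,57,44]}
After op 5 (add /mi/dh 46): {"i":[58,1],"mi":{"dh":46,"kvf":93,"ya":40,"yg":49},"nyx":[36,52,85,79,57,44]}
Size at path /nyx: 6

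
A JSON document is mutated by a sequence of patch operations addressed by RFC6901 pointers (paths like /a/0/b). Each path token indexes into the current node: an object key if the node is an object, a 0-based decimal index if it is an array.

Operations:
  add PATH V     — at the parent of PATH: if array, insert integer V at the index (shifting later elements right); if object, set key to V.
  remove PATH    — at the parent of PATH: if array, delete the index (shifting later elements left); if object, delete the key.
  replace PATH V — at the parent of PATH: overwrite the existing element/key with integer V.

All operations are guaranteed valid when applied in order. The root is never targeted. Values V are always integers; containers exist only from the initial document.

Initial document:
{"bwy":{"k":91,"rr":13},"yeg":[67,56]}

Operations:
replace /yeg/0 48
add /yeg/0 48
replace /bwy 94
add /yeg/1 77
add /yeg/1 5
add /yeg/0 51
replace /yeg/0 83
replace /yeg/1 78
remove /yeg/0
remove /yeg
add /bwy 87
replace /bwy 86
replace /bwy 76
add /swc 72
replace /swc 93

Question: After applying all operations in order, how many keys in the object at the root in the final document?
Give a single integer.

Answer: 2

Derivation:
After op 1 (replace /yeg/0 48): {"bwy":{"k":91,"rr":13},"yeg":[48,56]}
After op 2 (add /yeg/0 48): {"bwy":{"k":91,"rr":13},"yeg":[48,48,56]}
After op 3 (replace /bwy 94): {"bwy":94,"yeg":[48,48,56]}
After op 4 (add /yeg/1 77): {"bwy":94,"yeg":[48,77,48,56]}
After op 5 (add /yeg/1 5): {"bwy":94,"yeg":[48,5,77,48,56]}
After op 6 (add /yeg/0 51): {"bwy":94,"yeg":[51,48,5,77,48,56]}
After op 7 (replace /yeg/0 83): {"bwy":94,"yeg":[83,48,5,77,48,56]}
After op 8 (replace /yeg/1 78): {"bwy":94,"yeg":[83,78,5,77,48,56]}
After op 9 (remove /yeg/0): {"bwy":94,"yeg":[78,5,77,48,56]}
After op 10 (remove /yeg): {"bwy":94}
After op 11 (add /bwy 87): {"bwy":87}
After op 12 (replace /bwy 86): {"bwy":86}
After op 13 (replace /bwy 76): {"bwy":76}
After op 14 (add /swc 72): {"bwy":76,"swc":72}
After op 15 (replace /swc 93): {"bwy":76,"swc":93}
Size at the root: 2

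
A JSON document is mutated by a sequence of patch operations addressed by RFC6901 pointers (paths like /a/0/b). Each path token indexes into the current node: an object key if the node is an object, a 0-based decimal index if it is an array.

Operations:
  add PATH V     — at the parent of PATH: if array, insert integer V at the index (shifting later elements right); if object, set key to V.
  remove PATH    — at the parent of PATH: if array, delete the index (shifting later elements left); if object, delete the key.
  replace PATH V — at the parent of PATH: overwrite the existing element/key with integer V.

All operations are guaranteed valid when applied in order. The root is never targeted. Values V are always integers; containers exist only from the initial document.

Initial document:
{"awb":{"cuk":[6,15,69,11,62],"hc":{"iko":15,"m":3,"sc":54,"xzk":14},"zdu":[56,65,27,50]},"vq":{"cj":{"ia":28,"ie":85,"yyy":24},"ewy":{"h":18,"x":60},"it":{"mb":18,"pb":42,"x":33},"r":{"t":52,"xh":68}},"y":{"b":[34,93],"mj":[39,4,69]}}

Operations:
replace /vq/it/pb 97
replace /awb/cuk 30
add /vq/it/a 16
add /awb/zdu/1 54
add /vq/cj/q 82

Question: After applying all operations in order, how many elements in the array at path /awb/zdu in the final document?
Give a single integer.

After op 1 (replace /vq/it/pb 97): {"awb":{"cuk":[6,15,69,11,62],"hc":{"iko":15,"m":3,"sc":54,"xzk":14},"zdu":[56,65,27,50]},"vq":{"cj":{"ia":28,"ie":85,"yyy":24},"ewy":{"h":18,"x":60},"it":{"mb":18,"pb":97,"x":33},"r":{"t":52,"xh":68}},"y":{"b":[34,93],"mj":[39,4,69]}}
After op 2 (replace /awb/cuk 30): {"awb":{"cuk":30,"hc":{"iko":15,"m":3,"sc":54,"xzk":14},"zdu":[56,65,27,50]},"vq":{"cj":{"ia":28,"ie":85,"yyy":24},"ewy":{"h":18,"x":60},"it":{"mb":18,"pb":97,"x":33},"r":{"t":52,"xh":68}},"y":{"b":[34,93],"mj":[39,4,69]}}
After op 3 (add /vq/it/a 16): {"awb":{"cuk":30,"hc":{"iko":15,"m":3,"sc":54,"xzk":14},"zdu":[56,65,27,50]},"vq":{"cj":{"ia":28,"ie":85,"yyy":24},"ewy":{"h":18,"x":60},"it":{"a":16,"mb":18,"pb":97,"x":33},"r":{"t":52,"xh":68}},"y":{"b":[34,93],"mj":[39,4,69]}}
After op 4 (add /awb/zdu/1 54): {"awb":{"cuk":30,"hc":{"iko":15,"m":3,"sc":54,"xzk":14},"zdu":[56,54,65,27,50]},"vq":{"cj":{"ia":28,"ie":85,"yyy":24},"ewy":{"h":18,"x":60},"it":{"a":16,"mb":18,"pb":97,"x":33},"r":{"t":52,"xh":68}},"y":{"b":[34,93],"mj":[39,4,69]}}
After op 5 (add /vq/cj/q 82): {"awb":{"cuk":30,"hc":{"iko":15,"m":3,"sc":54,"xzk":14},"zdu":[56,54,65,27,50]},"vq":{"cj":{"ia":28,"ie":85,"q":82,"yyy":24},"ewy":{"h":18,"x":60},"it":{"a":16,"mb":18,"pb":97,"x":33},"r":{"t":52,"xh":68}},"y":{"b":[34,93],"mj":[39,4,69]}}
Size at path /awb/zdu: 5

Answer: 5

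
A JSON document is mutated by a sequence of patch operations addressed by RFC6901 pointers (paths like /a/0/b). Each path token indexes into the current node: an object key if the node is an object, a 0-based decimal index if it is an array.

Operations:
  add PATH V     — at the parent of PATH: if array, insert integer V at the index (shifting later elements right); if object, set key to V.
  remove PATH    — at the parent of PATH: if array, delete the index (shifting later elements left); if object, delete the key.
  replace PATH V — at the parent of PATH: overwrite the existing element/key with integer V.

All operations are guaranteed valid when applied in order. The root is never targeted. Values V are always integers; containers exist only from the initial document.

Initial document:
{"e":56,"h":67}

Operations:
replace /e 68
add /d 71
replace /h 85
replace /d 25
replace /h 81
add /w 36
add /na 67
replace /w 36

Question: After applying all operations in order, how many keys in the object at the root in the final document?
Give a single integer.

Answer: 5

Derivation:
After op 1 (replace /e 68): {"e":68,"h":67}
After op 2 (add /d 71): {"d":71,"e":68,"h":67}
After op 3 (replace /h 85): {"d":71,"e":68,"h":85}
After op 4 (replace /d 25): {"d":25,"e":68,"h":85}
After op 5 (replace /h 81): {"d":25,"e":68,"h":81}
After op 6 (add /w 36): {"d":25,"e":68,"h":81,"w":36}
After op 7 (add /na 67): {"d":25,"e":68,"h":81,"na":67,"w":36}
After op 8 (replace /w 36): {"d":25,"e":68,"h":81,"na":67,"w":36}
Size at the root: 5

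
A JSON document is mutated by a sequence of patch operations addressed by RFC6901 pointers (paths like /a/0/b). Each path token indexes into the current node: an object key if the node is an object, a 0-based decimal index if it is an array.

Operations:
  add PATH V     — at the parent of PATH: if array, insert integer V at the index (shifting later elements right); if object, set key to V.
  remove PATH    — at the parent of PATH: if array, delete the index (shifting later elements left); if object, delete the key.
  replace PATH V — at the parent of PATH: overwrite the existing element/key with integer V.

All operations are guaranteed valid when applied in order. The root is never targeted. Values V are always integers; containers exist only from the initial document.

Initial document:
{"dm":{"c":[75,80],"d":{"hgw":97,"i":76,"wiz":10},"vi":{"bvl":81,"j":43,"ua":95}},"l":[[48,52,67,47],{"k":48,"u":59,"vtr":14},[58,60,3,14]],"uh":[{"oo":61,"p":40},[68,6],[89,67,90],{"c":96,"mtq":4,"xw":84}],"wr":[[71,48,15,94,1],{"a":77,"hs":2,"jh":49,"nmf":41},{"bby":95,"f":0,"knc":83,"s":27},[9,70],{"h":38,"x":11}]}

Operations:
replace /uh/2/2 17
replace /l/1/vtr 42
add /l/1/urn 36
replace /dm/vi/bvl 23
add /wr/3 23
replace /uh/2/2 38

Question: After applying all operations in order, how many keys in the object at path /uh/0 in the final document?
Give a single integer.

Answer: 2

Derivation:
After op 1 (replace /uh/2/2 17): {"dm":{"c":[75,80],"d":{"hgw":97,"i":76,"wiz":10},"vi":{"bvl":81,"j":43,"ua":95}},"l":[[48,52,67,47],{"k":48,"u":59,"vtr":14},[58,60,3,14]],"uh":[{"oo":61,"p":40},[68,6],[89,67,17],{"c":96,"mtq":4,"xw":84}],"wr":[[71,48,15,94,1],{"a":77,"hs":2,"jh":49,"nmf":41},{"bby":95,"f":0,"knc":83,"s":27},[9,70],{"h":38,"x":11}]}
After op 2 (replace /l/1/vtr 42): {"dm":{"c":[75,80],"d":{"hgw":97,"i":76,"wiz":10},"vi":{"bvl":81,"j":43,"ua":95}},"l":[[48,52,67,47],{"k":48,"u":59,"vtr":42},[58,60,3,14]],"uh":[{"oo":61,"p":40},[68,6],[89,67,17],{"c":96,"mtq":4,"xw":84}],"wr":[[71,48,15,94,1],{"a":77,"hs":2,"jh":49,"nmf":41},{"bby":95,"f":0,"knc":83,"s":27},[9,70],{"h":38,"x":11}]}
After op 3 (add /l/1/urn 36): {"dm":{"c":[75,80],"d":{"hgw":97,"i":76,"wiz":10},"vi":{"bvl":81,"j":43,"ua":95}},"l":[[48,52,67,47],{"k":48,"u":59,"urn":36,"vtr":42},[58,60,3,14]],"uh":[{"oo":61,"p":40},[68,6],[89,67,17],{"c":96,"mtq":4,"xw":84}],"wr":[[71,48,15,94,1],{"a":77,"hs":2,"jh":49,"nmf":41},{"bby":95,"f":0,"knc":83,"s":27},[9,70],{"h":38,"x":11}]}
After op 4 (replace /dm/vi/bvl 23): {"dm":{"c":[75,80],"d":{"hgw":97,"i":76,"wiz":10},"vi":{"bvl":23,"j":43,"ua":95}},"l":[[48,52,67,47],{"k":48,"u":59,"urn":36,"vtr":42},[58,60,3,14]],"uh":[{"oo":61,"p":40},[68,6],[89,67,17],{"c":96,"mtq":4,"xw":84}],"wr":[[71,48,15,94,1],{"a":77,"hs":2,"jh":49,"nmf":41},{"bby":95,"f":0,"knc":83,"s":27},[9,70],{"h":38,"x":11}]}
After op 5 (add /wr/3 23): {"dm":{"c":[75,80],"d":{"hgw":97,"i":76,"wiz":10},"vi":{"bvl":23,"j":43,"ua":95}},"l":[[48,52,67,47],{"k":48,"u":59,"urn":36,"vtr":42},[58,60,3,14]],"uh":[{"oo":61,"p":40},[68,6],[89,67,17],{"c":96,"mtq":4,"xw":84}],"wr":[[71,48,15,94,1],{"a":77,"hs":2,"jh":49,"nmf":41},{"bby":95,"f":0,"knc":83,"s":27},23,[9,70],{"h":38,"x":11}]}
After op 6 (replace /uh/2/2 38): {"dm":{"c":[75,80],"d":{"hgw":97,"i":76,"wiz":10},"vi":{"bvl":23,"j":43,"ua":95}},"l":[[48,52,67,47],{"k":48,"u":59,"urn":36,"vtr":42},[58,60,3,14]],"uh":[{"oo":61,"p":40},[68,6],[89,67,38],{"c":96,"mtq":4,"xw":84}],"wr":[[71,48,15,94,1],{"a":77,"hs":2,"jh":49,"nmf":41},{"bby":95,"f":0,"knc":83,"s":27},23,[9,70],{"h":38,"x":11}]}
Size at path /uh/0: 2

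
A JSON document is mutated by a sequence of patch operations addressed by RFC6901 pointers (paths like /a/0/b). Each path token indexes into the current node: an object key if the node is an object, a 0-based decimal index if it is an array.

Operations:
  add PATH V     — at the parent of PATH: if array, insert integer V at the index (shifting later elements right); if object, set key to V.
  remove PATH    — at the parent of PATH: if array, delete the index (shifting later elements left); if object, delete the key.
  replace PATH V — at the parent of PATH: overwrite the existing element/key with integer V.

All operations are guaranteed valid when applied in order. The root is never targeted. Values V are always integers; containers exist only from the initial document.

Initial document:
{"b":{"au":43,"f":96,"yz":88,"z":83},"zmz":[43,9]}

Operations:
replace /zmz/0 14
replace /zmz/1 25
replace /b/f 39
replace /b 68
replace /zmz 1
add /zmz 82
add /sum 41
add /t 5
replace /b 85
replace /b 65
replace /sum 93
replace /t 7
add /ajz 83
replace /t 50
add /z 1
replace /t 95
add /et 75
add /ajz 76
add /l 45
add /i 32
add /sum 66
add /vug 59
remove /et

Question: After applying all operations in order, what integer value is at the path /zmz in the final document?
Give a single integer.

Answer: 82

Derivation:
After op 1 (replace /zmz/0 14): {"b":{"au":43,"f":96,"yz":88,"z":83},"zmz":[14,9]}
After op 2 (replace /zmz/1 25): {"b":{"au":43,"f":96,"yz":88,"z":83},"zmz":[14,25]}
After op 3 (replace /b/f 39): {"b":{"au":43,"f":39,"yz":88,"z":83},"zmz":[14,25]}
After op 4 (replace /b 68): {"b":68,"zmz":[14,25]}
After op 5 (replace /zmz 1): {"b":68,"zmz":1}
After op 6 (add /zmz 82): {"b":68,"zmz":82}
After op 7 (add /sum 41): {"b":68,"sum":41,"zmz":82}
After op 8 (add /t 5): {"b":68,"sum":41,"t":5,"zmz":82}
After op 9 (replace /b 85): {"b":85,"sum":41,"t":5,"zmz":82}
After op 10 (replace /b 65): {"b":65,"sum":41,"t":5,"zmz":82}
After op 11 (replace /sum 93): {"b":65,"sum":93,"t":5,"zmz":82}
After op 12 (replace /t 7): {"b":65,"sum":93,"t":7,"zmz":82}
After op 13 (add /ajz 83): {"ajz":83,"b":65,"sum":93,"t":7,"zmz":82}
After op 14 (replace /t 50): {"ajz":83,"b":65,"sum":93,"t":50,"zmz":82}
After op 15 (add /z 1): {"ajz":83,"b":65,"sum":93,"t":50,"z":1,"zmz":82}
After op 16 (replace /t 95): {"ajz":83,"b":65,"sum":93,"t":95,"z":1,"zmz":82}
After op 17 (add /et 75): {"ajz":83,"b":65,"et":75,"sum":93,"t":95,"z":1,"zmz":82}
After op 18 (add /ajz 76): {"ajz":76,"b":65,"et":75,"sum":93,"t":95,"z":1,"zmz":82}
After op 19 (add /l 45): {"ajz":76,"b":65,"et":75,"l":45,"sum":93,"t":95,"z":1,"zmz":82}
After op 20 (add /i 32): {"ajz":76,"b":65,"et":75,"i":32,"l":45,"sum":93,"t":95,"z":1,"zmz":82}
After op 21 (add /sum 66): {"ajz":76,"b":65,"et":75,"i":32,"l":45,"sum":66,"t":95,"z":1,"zmz":82}
After op 22 (add /vug 59): {"ajz":76,"b":65,"et":75,"i":32,"l":45,"sum":66,"t":95,"vug":59,"z":1,"zmz":82}
After op 23 (remove /et): {"ajz":76,"b":65,"i":32,"l":45,"sum":66,"t":95,"vug":59,"z":1,"zmz":82}
Value at /zmz: 82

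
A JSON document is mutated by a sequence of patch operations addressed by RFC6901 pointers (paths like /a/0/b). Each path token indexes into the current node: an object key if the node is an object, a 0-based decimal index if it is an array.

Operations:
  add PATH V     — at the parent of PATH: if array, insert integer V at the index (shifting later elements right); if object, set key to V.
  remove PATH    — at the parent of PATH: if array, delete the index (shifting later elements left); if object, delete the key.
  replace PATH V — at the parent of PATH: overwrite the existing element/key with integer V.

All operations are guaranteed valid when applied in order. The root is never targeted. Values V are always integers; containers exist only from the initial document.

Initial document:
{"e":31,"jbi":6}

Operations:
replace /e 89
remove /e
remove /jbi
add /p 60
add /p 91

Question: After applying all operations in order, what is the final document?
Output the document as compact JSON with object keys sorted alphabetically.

After op 1 (replace /e 89): {"e":89,"jbi":6}
After op 2 (remove /e): {"jbi":6}
After op 3 (remove /jbi): {}
After op 4 (add /p 60): {"p":60}
After op 5 (add /p 91): {"p":91}

Answer: {"p":91}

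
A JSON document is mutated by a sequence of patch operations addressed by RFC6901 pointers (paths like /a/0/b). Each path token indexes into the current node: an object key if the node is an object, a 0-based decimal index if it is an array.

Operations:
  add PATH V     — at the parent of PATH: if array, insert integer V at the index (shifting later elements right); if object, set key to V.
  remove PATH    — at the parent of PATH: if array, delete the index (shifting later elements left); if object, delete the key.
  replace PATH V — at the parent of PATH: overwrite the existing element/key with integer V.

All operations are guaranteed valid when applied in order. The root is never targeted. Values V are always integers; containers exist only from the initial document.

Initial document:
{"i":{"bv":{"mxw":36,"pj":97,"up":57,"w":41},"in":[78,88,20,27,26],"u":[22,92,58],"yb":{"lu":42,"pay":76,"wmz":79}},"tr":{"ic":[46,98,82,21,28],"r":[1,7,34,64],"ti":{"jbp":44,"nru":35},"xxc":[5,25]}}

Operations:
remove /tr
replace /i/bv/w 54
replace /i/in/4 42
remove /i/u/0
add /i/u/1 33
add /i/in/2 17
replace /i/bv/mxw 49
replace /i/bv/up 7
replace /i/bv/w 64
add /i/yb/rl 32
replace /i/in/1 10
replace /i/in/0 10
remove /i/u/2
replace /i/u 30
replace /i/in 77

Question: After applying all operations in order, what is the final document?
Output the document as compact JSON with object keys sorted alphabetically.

Answer: {"i":{"bv":{"mxw":49,"pj":97,"up":7,"w":64},"in":77,"u":30,"yb":{"lu":42,"pay":76,"rl":32,"wmz":79}}}

Derivation:
After op 1 (remove /tr): {"i":{"bv":{"mxw":36,"pj":97,"up":57,"w":41},"in":[78,88,20,27,26],"u":[22,92,58],"yb":{"lu":42,"pay":76,"wmz":79}}}
After op 2 (replace /i/bv/w 54): {"i":{"bv":{"mxw":36,"pj":97,"up":57,"w":54},"in":[78,88,20,27,26],"u":[22,92,58],"yb":{"lu":42,"pay":76,"wmz":79}}}
After op 3 (replace /i/in/4 42): {"i":{"bv":{"mxw":36,"pj":97,"up":57,"w":54},"in":[78,88,20,27,42],"u":[22,92,58],"yb":{"lu":42,"pay":76,"wmz":79}}}
After op 4 (remove /i/u/0): {"i":{"bv":{"mxw":36,"pj":97,"up":57,"w":54},"in":[78,88,20,27,42],"u":[92,58],"yb":{"lu":42,"pay":76,"wmz":79}}}
After op 5 (add /i/u/1 33): {"i":{"bv":{"mxw":36,"pj":97,"up":57,"w":54},"in":[78,88,20,27,42],"u":[92,33,58],"yb":{"lu":42,"pay":76,"wmz":79}}}
After op 6 (add /i/in/2 17): {"i":{"bv":{"mxw":36,"pj":97,"up":57,"w":54},"in":[78,88,17,20,27,42],"u":[92,33,58],"yb":{"lu":42,"pay":76,"wmz":79}}}
After op 7 (replace /i/bv/mxw 49): {"i":{"bv":{"mxw":49,"pj":97,"up":57,"w":54},"in":[78,88,17,20,27,42],"u":[92,33,58],"yb":{"lu":42,"pay":76,"wmz":79}}}
After op 8 (replace /i/bv/up 7): {"i":{"bv":{"mxw":49,"pj":97,"up":7,"w":54},"in":[78,88,17,20,27,42],"u":[92,33,58],"yb":{"lu":42,"pay":76,"wmz":79}}}
After op 9 (replace /i/bv/w 64): {"i":{"bv":{"mxw":49,"pj":97,"up":7,"w":64},"in":[78,88,17,20,27,42],"u":[92,33,58],"yb":{"lu":42,"pay":76,"wmz":79}}}
After op 10 (add /i/yb/rl 32): {"i":{"bv":{"mxw":49,"pj":97,"up":7,"w":64},"in":[78,88,17,20,27,42],"u":[92,33,58],"yb":{"lu":42,"pay":76,"rl":32,"wmz":79}}}
After op 11 (replace /i/in/1 10): {"i":{"bv":{"mxw":49,"pj":97,"up":7,"w":64},"in":[78,10,17,20,27,42],"u":[92,33,58],"yb":{"lu":42,"pay":76,"rl":32,"wmz":79}}}
After op 12 (replace /i/in/0 10): {"i":{"bv":{"mxw":49,"pj":97,"up":7,"w":64},"in":[10,10,17,20,27,42],"u":[92,33,58],"yb":{"lu":42,"pay":76,"rl":32,"wmz":79}}}
After op 13 (remove /i/u/2): {"i":{"bv":{"mxw":49,"pj":97,"up":7,"w":64},"in":[10,10,17,20,27,42],"u":[92,33],"yb":{"lu":42,"pay":76,"rl":32,"wmz":79}}}
After op 14 (replace /i/u 30): {"i":{"bv":{"mxw":49,"pj":97,"up":7,"w":64},"in":[10,10,17,20,27,42],"u":30,"yb":{"lu":42,"pay":76,"rl":32,"wmz":79}}}
After op 15 (replace /i/in 77): {"i":{"bv":{"mxw":49,"pj":97,"up":7,"w":64},"in":77,"u":30,"yb":{"lu":42,"pay":76,"rl":32,"wmz":79}}}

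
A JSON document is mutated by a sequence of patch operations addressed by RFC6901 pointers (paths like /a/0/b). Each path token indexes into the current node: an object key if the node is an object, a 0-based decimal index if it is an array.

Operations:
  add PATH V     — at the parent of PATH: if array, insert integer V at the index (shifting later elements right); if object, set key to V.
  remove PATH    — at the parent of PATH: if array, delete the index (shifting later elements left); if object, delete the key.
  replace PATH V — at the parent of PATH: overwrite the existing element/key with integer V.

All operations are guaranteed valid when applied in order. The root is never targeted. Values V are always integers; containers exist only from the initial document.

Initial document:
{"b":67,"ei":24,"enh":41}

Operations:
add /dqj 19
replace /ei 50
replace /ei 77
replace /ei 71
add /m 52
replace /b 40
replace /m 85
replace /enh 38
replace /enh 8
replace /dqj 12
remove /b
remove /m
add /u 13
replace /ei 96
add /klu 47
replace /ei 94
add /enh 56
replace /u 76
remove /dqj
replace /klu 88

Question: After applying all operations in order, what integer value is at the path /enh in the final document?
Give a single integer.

Answer: 56

Derivation:
After op 1 (add /dqj 19): {"b":67,"dqj":19,"ei":24,"enh":41}
After op 2 (replace /ei 50): {"b":67,"dqj":19,"ei":50,"enh":41}
After op 3 (replace /ei 77): {"b":67,"dqj":19,"ei":77,"enh":41}
After op 4 (replace /ei 71): {"b":67,"dqj":19,"ei":71,"enh":41}
After op 5 (add /m 52): {"b":67,"dqj":19,"ei":71,"enh":41,"m":52}
After op 6 (replace /b 40): {"b":40,"dqj":19,"ei":71,"enh":41,"m":52}
After op 7 (replace /m 85): {"b":40,"dqj":19,"ei":71,"enh":41,"m":85}
After op 8 (replace /enh 38): {"b":40,"dqj":19,"ei":71,"enh":38,"m":85}
After op 9 (replace /enh 8): {"b":40,"dqj":19,"ei":71,"enh":8,"m":85}
After op 10 (replace /dqj 12): {"b":40,"dqj":12,"ei":71,"enh":8,"m":85}
After op 11 (remove /b): {"dqj":12,"ei":71,"enh":8,"m":85}
After op 12 (remove /m): {"dqj":12,"ei":71,"enh":8}
After op 13 (add /u 13): {"dqj":12,"ei":71,"enh":8,"u":13}
After op 14 (replace /ei 96): {"dqj":12,"ei":96,"enh":8,"u":13}
After op 15 (add /klu 47): {"dqj":12,"ei":96,"enh":8,"klu":47,"u":13}
After op 16 (replace /ei 94): {"dqj":12,"ei":94,"enh":8,"klu":47,"u":13}
After op 17 (add /enh 56): {"dqj":12,"ei":94,"enh":56,"klu":47,"u":13}
After op 18 (replace /u 76): {"dqj":12,"ei":94,"enh":56,"klu":47,"u":76}
After op 19 (remove /dqj): {"ei":94,"enh":56,"klu":47,"u":76}
After op 20 (replace /klu 88): {"ei":94,"enh":56,"klu":88,"u":76}
Value at /enh: 56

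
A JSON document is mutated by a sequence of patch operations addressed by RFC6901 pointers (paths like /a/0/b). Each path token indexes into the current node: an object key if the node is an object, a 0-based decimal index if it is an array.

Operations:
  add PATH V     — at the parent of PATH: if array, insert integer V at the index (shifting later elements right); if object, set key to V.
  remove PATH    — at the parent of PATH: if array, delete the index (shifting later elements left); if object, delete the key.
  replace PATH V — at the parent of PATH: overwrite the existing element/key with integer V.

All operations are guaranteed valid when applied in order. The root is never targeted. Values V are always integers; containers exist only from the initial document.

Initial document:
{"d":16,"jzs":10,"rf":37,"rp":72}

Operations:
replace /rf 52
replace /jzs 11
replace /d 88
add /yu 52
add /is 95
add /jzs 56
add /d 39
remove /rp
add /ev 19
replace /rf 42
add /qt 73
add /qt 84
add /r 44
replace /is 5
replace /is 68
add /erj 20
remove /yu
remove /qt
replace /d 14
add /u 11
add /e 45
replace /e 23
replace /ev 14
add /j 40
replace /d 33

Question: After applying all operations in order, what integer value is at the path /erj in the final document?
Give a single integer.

After op 1 (replace /rf 52): {"d":16,"jzs":10,"rf":52,"rp":72}
After op 2 (replace /jzs 11): {"d":16,"jzs":11,"rf":52,"rp":72}
After op 3 (replace /d 88): {"d":88,"jzs":11,"rf":52,"rp":72}
After op 4 (add /yu 52): {"d":88,"jzs":11,"rf":52,"rp":72,"yu":52}
After op 5 (add /is 95): {"d":88,"is":95,"jzs":11,"rf":52,"rp":72,"yu":52}
After op 6 (add /jzs 56): {"d":88,"is":95,"jzs":56,"rf":52,"rp":72,"yu":52}
After op 7 (add /d 39): {"d":39,"is":95,"jzs":56,"rf":52,"rp":72,"yu":52}
After op 8 (remove /rp): {"d":39,"is":95,"jzs":56,"rf":52,"yu":52}
After op 9 (add /ev 19): {"d":39,"ev":19,"is":95,"jzs":56,"rf":52,"yu":52}
After op 10 (replace /rf 42): {"d":39,"ev":19,"is":95,"jzs":56,"rf":42,"yu":52}
After op 11 (add /qt 73): {"d":39,"ev":19,"is":95,"jzs":56,"qt":73,"rf":42,"yu":52}
After op 12 (add /qt 84): {"d":39,"ev":19,"is":95,"jzs":56,"qt":84,"rf":42,"yu":52}
After op 13 (add /r 44): {"d":39,"ev":19,"is":95,"jzs":56,"qt":84,"r":44,"rf":42,"yu":52}
After op 14 (replace /is 5): {"d":39,"ev":19,"is":5,"jzs":56,"qt":84,"r":44,"rf":42,"yu":52}
After op 15 (replace /is 68): {"d":39,"ev":19,"is":68,"jzs":56,"qt":84,"r":44,"rf":42,"yu":52}
After op 16 (add /erj 20): {"d":39,"erj":20,"ev":19,"is":68,"jzs":56,"qt":84,"r":44,"rf":42,"yu":52}
After op 17 (remove /yu): {"d":39,"erj":20,"ev":19,"is":68,"jzs":56,"qt":84,"r":44,"rf":42}
After op 18 (remove /qt): {"d":39,"erj":20,"ev":19,"is":68,"jzs":56,"r":44,"rf":42}
After op 19 (replace /d 14): {"d":14,"erj":20,"ev":19,"is":68,"jzs":56,"r":44,"rf":42}
After op 20 (add /u 11): {"d":14,"erj":20,"ev":19,"is":68,"jzs":56,"r":44,"rf":42,"u":11}
After op 21 (add /e 45): {"d":14,"e":45,"erj":20,"ev":19,"is":68,"jzs":56,"r":44,"rf":42,"u":11}
After op 22 (replace /e 23): {"d":14,"e":23,"erj":20,"ev":19,"is":68,"jzs":56,"r":44,"rf":42,"u":11}
After op 23 (replace /ev 14): {"d":14,"e":23,"erj":20,"ev":14,"is":68,"jzs":56,"r":44,"rf":42,"u":11}
After op 24 (add /j 40): {"d":14,"e":23,"erj":20,"ev":14,"is":68,"j":40,"jzs":56,"r":44,"rf":42,"u":11}
After op 25 (replace /d 33): {"d":33,"e":23,"erj":20,"ev":14,"is":68,"j":40,"jzs":56,"r":44,"rf":42,"u":11}
Value at /erj: 20

Answer: 20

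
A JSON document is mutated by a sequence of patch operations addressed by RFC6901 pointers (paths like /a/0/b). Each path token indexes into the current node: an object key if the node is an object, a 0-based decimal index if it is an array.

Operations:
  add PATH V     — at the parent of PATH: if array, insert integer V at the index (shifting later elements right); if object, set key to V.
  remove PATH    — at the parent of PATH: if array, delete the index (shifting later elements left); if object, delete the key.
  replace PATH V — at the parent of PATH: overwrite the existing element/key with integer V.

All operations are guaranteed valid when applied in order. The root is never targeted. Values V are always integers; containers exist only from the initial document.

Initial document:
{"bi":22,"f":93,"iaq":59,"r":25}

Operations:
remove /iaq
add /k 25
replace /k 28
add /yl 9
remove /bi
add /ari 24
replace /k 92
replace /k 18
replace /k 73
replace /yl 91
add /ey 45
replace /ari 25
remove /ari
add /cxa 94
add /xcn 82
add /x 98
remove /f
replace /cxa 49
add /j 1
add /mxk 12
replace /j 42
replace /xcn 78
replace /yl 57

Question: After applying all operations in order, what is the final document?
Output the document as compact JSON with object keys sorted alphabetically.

Answer: {"cxa":49,"ey":45,"j":42,"k":73,"mxk":12,"r":25,"x":98,"xcn":78,"yl":57}

Derivation:
After op 1 (remove /iaq): {"bi":22,"f":93,"r":25}
After op 2 (add /k 25): {"bi":22,"f":93,"k":25,"r":25}
After op 3 (replace /k 28): {"bi":22,"f":93,"k":28,"r":25}
After op 4 (add /yl 9): {"bi":22,"f":93,"k":28,"r":25,"yl":9}
After op 5 (remove /bi): {"f":93,"k":28,"r":25,"yl":9}
After op 6 (add /ari 24): {"ari":24,"f":93,"k":28,"r":25,"yl":9}
After op 7 (replace /k 92): {"ari":24,"f":93,"k":92,"r":25,"yl":9}
After op 8 (replace /k 18): {"ari":24,"f":93,"k":18,"r":25,"yl":9}
After op 9 (replace /k 73): {"ari":24,"f":93,"k":73,"r":25,"yl":9}
After op 10 (replace /yl 91): {"ari":24,"f":93,"k":73,"r":25,"yl":91}
After op 11 (add /ey 45): {"ari":24,"ey":45,"f":93,"k":73,"r":25,"yl":91}
After op 12 (replace /ari 25): {"ari":25,"ey":45,"f":93,"k":73,"r":25,"yl":91}
After op 13 (remove /ari): {"ey":45,"f":93,"k":73,"r":25,"yl":91}
After op 14 (add /cxa 94): {"cxa":94,"ey":45,"f":93,"k":73,"r":25,"yl":91}
After op 15 (add /xcn 82): {"cxa":94,"ey":45,"f":93,"k":73,"r":25,"xcn":82,"yl":91}
After op 16 (add /x 98): {"cxa":94,"ey":45,"f":93,"k":73,"r":25,"x":98,"xcn":82,"yl":91}
After op 17 (remove /f): {"cxa":94,"ey":45,"k":73,"r":25,"x":98,"xcn":82,"yl":91}
After op 18 (replace /cxa 49): {"cxa":49,"ey":45,"k":73,"r":25,"x":98,"xcn":82,"yl":91}
After op 19 (add /j 1): {"cxa":49,"ey":45,"j":1,"k":73,"r":25,"x":98,"xcn":82,"yl":91}
After op 20 (add /mxk 12): {"cxa":49,"ey":45,"j":1,"k":73,"mxk":12,"r":25,"x":98,"xcn":82,"yl":91}
After op 21 (replace /j 42): {"cxa":49,"ey":45,"j":42,"k":73,"mxk":12,"r":25,"x":98,"xcn":82,"yl":91}
After op 22 (replace /xcn 78): {"cxa":49,"ey":45,"j":42,"k":73,"mxk":12,"r":25,"x":98,"xcn":78,"yl":91}
After op 23 (replace /yl 57): {"cxa":49,"ey":45,"j":42,"k":73,"mxk":12,"r":25,"x":98,"xcn":78,"yl":57}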